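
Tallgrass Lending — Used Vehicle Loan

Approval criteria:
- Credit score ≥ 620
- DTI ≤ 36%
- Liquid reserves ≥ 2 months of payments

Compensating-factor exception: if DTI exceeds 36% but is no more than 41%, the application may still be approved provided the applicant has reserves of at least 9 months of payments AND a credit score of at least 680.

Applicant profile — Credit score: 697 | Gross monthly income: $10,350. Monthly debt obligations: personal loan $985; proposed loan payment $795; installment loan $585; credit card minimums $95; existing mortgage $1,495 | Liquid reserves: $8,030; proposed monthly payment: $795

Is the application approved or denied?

Approved

Credit score 697 ≥ 620 (meets base)
Total debts = (985 + 795 + 585 + 95 + 1,495) = 3,955. DTI = 3,955/10,350 = 38.2% > 36% — standard DTI limit exceeded.
Reserves: 8,030 ÷ 795 = 10.1 months (meets 2-month minimum)
DTI 38.2% is within the 36%–41% exception band; checking compensating factors.
Override check — reserves: 10.1 mo (ok); score: 697 (ok).
Both override conditions satisfied; DTI exception granted.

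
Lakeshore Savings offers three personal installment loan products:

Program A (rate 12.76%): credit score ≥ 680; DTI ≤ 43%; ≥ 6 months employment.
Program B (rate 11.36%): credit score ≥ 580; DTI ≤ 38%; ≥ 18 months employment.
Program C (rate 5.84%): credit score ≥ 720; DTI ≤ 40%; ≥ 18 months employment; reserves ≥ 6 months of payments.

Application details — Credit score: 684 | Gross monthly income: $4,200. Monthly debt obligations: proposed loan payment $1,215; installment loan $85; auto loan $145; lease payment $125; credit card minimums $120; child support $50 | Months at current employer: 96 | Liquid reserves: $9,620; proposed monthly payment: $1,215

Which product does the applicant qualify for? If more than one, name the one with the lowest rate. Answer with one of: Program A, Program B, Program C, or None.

Total debts = (1,215 + 85 + 145 + 125 + 120 + 50) = 1,740; DTI = 1,740/4,200 = 41.4%.
Reserves = 9,620/1,215 = 7.9 months.
Program A: score 684 ≥ 680; DTI 41.4% ≤ 43%; employment 96 ≥ 6 mo → qualifies.
Program B: score 684 ≥ 580; DTI 41.4% > 38%; employment 96 ≥ 18 mo → does not qualify.
Program C: score 684 < 720; DTI 41.4% > 40%; employment 96 ≥ 18 mo; reserves 7.9 ≥ 6 mo → does not qualify.

Program A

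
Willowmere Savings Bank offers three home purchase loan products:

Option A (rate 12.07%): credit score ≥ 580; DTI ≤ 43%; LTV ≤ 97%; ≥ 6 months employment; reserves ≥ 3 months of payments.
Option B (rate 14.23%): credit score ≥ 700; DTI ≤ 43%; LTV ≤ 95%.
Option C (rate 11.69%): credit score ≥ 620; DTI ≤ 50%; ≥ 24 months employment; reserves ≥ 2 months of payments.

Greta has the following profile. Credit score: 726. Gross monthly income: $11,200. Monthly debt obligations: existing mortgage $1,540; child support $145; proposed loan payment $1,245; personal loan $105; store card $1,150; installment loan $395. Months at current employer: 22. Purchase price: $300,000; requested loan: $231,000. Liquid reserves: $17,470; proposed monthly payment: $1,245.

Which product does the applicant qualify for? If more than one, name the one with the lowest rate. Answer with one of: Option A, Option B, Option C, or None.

Total debts = (1,540 + 145 + 1,245 + 105 + 1,150 + 395) = 4,580; DTI = 4,580/11,200 = 40.9%.
LTV = 231,000/300,000 = 77%.
Reserves = 17,470/1,245 = 14.0 months.
Option A: score 726 ≥ 580; DTI 40.9% ≤ 43%; LTV 77% ≤ 97%; employment 22 ≥ 6 mo; reserves 14.0 ≥ 3 mo → qualifies.
Option B: score 726 ≥ 700; DTI 40.9% ≤ 43%; LTV 77% ≤ 95% → qualifies.
Option C: score 726 ≥ 620; DTI 40.9% ≤ 50%; employment 22 < 24 mo; reserves 14.0 ≥ 2 mo → does not qualify.
Qualifying: Option A, Option B. Lowest rate is 12.07% → Option A.

Option A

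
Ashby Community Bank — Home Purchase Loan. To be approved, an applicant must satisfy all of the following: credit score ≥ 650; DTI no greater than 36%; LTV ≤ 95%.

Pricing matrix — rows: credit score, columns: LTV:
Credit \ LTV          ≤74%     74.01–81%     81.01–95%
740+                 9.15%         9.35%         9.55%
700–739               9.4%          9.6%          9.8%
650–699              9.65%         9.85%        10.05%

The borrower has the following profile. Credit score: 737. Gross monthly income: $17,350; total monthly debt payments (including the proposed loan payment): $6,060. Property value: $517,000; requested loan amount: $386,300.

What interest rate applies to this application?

9.6%

Credit score 737 ≥ 650; DTI: 6,060 ÷ 17,350 = 34.9%, within the 36% cap
Loan-to-value = 386,300/517,000 = 74.7% — pass (95% max)
Row: 737 falls in 700–739. Column: 74.7% falls in 74.01–81%. Rate = 9.6%.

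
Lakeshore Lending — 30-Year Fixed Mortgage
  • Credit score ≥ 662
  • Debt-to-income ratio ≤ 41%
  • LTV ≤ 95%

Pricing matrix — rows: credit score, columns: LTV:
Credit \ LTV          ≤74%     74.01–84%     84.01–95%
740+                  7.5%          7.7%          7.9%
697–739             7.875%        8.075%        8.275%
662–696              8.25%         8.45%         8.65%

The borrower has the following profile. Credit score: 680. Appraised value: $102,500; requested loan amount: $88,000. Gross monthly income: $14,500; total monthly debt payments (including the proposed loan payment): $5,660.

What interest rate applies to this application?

8.65%

Credit score 680 ≥ 662; DTI = 5,660/14,500 = 39% ≤ 41%
Loan-to-value = 88,000/102,500 = 85.9% — pass (95% max)
Credit 680 → row 662–696; LTV 85.9% → column 84.01–95%. Grid cell → 8.65%.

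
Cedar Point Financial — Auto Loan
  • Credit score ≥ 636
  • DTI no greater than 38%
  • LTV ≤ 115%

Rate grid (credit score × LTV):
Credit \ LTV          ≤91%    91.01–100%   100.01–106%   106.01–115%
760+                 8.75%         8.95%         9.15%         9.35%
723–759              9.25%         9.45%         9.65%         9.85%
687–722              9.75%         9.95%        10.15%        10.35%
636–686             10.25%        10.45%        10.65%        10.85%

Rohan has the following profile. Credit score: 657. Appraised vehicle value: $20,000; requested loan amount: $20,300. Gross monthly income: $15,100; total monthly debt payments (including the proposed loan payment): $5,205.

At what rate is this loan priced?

Credit score 657 ≥ 636; DTI = 5,205/15,100 = 34.5% ≤ 38%
LTV = 20,300/20,000 = 101.5% ≤ 115%
Score 657 is in the 636–686 band; LTV 101.5% is in the 100.01–106% band → 10.65%.

10.65%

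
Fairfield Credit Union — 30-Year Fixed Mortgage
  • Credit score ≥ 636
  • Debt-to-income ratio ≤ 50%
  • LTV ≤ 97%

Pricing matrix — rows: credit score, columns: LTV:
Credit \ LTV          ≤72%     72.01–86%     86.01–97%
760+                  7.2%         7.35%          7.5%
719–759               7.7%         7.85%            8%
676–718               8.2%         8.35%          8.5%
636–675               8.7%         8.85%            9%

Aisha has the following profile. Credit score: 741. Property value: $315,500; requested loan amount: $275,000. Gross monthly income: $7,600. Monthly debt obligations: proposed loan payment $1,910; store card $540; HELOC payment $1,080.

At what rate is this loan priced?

8%

Credit score 741 ≥ 636; Total monthly debts = (1,910 + 540 + 1,080) = 3,530. DTI = 3,530/7,600 = 46.4% ≤ 50%
LTV = 275,000/315,500 = 87.2% ≤ 97%
Row: 741 falls in 719–759. Column: 87.2% falls in 86.01–97%. Rate = 8%.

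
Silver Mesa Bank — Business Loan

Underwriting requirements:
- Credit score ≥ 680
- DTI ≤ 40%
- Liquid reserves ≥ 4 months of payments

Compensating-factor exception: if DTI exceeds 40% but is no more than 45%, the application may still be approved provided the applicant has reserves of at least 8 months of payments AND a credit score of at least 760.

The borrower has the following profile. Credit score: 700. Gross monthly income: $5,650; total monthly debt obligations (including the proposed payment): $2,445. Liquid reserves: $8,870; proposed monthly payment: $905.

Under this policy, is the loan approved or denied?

Credit score 700 ≥ 680 (meets base)
DTI = 2,445/5,650 = 43.3% > 40% — standard DTI limit exceeded.
Reserves: 8,870 ÷ 905 = 9.8 months (meets 4-month minimum)
43.3% falls in the override range (40%–45%), so the compensating-factor test applies.
Reserves 9.8 ≥ 8 months; credit score 700 < 760.
Compensating-factor requirement not fully met.

Denied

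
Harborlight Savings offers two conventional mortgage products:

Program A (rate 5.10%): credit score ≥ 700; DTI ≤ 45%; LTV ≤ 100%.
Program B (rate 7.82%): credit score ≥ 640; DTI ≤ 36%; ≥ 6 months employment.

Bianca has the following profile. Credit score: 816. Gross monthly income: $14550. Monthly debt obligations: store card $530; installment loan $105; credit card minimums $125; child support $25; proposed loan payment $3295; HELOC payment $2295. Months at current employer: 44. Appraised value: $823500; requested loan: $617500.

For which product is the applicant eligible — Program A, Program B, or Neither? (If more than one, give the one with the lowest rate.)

Total debts = (530 + 105 + 125 + 25 + 3,295 + 2,295) = 6,375; DTI = 6,375/14,550 = 43.8%.
LTV = 617,500/823,500 = 75%.
Program A: score 816 ≥ 700; DTI 43.8% ≤ 45%; LTV 75% ≤ 100% → qualifies.
Program B: score 816 ≥ 640; DTI 43.8% > 36%; employment 44 ≥ 6 mo → does not qualify.

Program A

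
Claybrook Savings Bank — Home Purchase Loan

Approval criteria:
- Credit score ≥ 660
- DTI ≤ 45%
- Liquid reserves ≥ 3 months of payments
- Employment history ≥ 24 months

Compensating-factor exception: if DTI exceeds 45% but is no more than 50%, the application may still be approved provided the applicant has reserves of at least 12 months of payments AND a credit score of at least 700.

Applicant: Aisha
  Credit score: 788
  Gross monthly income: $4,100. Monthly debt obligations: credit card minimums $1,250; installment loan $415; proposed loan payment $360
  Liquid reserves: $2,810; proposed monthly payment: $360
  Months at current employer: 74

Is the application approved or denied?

Credit score 788 ≥ 660 (meets base)
Total debts = (1,250 + 415 + 360) = 2,025. DTI = 2,025/4,100 = 49.4% > 45% — standard DTI limit exceeded.
Liquid reserves cover 2,810/360 = 7.8 months — ≥ 3 required
Employment 74 ≥ 24 months
49.4% falls in the override range (45%–50%), so the compensating-factor test applies.
Reserves 7.8 < 12 months; credit score 788 ≥ 700.
Compensating-factor requirement not fully met.

Denied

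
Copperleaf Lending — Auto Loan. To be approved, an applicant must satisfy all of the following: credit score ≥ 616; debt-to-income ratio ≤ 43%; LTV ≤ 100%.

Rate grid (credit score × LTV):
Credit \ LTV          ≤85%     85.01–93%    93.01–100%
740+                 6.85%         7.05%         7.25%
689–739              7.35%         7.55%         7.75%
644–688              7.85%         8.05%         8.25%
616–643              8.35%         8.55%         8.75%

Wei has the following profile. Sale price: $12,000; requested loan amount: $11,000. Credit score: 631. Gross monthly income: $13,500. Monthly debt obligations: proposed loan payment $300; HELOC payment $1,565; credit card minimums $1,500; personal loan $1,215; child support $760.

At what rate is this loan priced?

8.55%

Credit score 631 ≥ 616; Total monthly debts = (300 + 1,565 + 1,500 + 1,215 + 760) = 5,340. DTI: 5,340 ÷ 13,500 = 39.6%, within the 43% cap
LTV: 11,000 ÷ 12,000 = 91.7%, within 100% cap
Row: 631 falls in 616–643. Column: 91.7% falls in 85.01–93%. Rate = 8.55%.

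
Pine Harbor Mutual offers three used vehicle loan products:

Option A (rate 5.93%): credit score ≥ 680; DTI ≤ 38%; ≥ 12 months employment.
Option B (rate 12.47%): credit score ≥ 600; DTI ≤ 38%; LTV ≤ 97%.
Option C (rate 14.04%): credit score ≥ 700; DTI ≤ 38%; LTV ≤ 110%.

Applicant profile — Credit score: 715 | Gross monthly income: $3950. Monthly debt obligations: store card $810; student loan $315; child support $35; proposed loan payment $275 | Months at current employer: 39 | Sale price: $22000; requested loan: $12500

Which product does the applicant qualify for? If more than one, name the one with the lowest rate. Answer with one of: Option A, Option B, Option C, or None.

Option A

Total debts = (810 + 315 + 35 + 275) = 1,435; DTI = 1,435/3,950 = 36.3%.
LTV = 12,500/22,000 = 56.8%.
Option A: score 715 ≥ 680; DTI 36.3% ≤ 38%; employment 39 ≥ 12 mo → qualifies.
Option B: score 715 ≥ 600; DTI 36.3% ≤ 38%; LTV 56.8% ≤ 97% → qualifies.
Option C: score 715 ≥ 700; DTI 36.3% ≤ 38%; LTV 56.8% ≤ 110% → qualifies.
Qualifying: Option A, Option B, Option C. Lowest rate is 5.93% → Option A.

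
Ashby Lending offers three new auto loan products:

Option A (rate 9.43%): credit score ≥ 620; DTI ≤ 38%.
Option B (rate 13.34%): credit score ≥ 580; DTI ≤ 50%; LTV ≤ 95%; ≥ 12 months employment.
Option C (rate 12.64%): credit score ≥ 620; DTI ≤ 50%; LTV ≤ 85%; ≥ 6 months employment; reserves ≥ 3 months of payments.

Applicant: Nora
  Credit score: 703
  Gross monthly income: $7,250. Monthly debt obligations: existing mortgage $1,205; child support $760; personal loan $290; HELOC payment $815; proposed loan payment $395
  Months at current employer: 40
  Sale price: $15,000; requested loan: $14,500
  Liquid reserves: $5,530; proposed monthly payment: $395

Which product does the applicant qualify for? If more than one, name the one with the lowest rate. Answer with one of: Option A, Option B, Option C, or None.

Total debts = (1,205 + 760 + 290 + 815 + 395) = 3,465; DTI = 3,465/7,250 = 47.8%.
LTV = 14,500/15,000 = 96.7%.
Reserves = 5,530/395 = 14.0 months.
Option A: score 703 ≥ 620; DTI 47.8% > 38% → does not qualify.
Option B: score 703 ≥ 580; DTI 47.8% ≤ 50%; LTV 96.7% > 95%; employment 40 ≥ 12 mo → does not qualify.
Option C: score 703 ≥ 620; DTI 47.8% ≤ 50%; LTV 96.7% > 85%; employment 40 ≥ 6 mo; reserves 14.0 ≥ 3 mo → does not qualify.

None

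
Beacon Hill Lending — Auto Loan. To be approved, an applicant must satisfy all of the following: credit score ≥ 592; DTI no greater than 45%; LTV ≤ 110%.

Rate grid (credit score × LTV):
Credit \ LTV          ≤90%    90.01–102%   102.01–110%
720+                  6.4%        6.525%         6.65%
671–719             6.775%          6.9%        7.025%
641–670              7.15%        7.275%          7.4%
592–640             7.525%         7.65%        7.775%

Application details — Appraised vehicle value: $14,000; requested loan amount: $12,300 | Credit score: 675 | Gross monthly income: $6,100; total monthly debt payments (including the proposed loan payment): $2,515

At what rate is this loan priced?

Credit score 675 ≥ 592; DTI = 2,515/6,100 = 41.2% ≤ 45%
Loan-to-value = 12,300/14,000 = 87.9% — pass (110% max)
Credit 675 → row 671–719; LTV 87.9% → column ≤90%. Grid cell → 6.775%.

6.775%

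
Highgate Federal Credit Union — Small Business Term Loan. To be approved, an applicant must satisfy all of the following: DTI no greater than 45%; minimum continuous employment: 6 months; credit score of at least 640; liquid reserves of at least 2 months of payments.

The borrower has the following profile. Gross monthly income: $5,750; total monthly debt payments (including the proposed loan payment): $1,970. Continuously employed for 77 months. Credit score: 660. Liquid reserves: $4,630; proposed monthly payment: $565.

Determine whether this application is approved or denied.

Approved

DTI: 1,970 ÷ 5,750 = 34.3%, within the 45% cap
Employment 77 ≥ 6 months
Credit score 660 ≥ 640 (meets)
Reserves = 4,630/565 = 8.2 months ≥ 2
All criteria satisfied.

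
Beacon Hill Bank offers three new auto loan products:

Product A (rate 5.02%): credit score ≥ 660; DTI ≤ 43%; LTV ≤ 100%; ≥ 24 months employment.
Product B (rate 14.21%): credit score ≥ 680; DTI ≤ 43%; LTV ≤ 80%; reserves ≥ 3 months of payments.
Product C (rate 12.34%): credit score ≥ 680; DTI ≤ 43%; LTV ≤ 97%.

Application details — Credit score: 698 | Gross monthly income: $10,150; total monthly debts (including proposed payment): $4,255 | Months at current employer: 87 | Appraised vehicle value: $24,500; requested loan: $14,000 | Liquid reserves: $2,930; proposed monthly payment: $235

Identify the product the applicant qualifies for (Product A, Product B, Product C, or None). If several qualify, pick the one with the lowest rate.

Product A

DTI = 4,255/10,150 = 41.9%.
LTV = 14,000/24,500 = 57.1%.
Reserves = 2,930/235 = 12.5 months.
Product A: score 698 ≥ 660; DTI 41.9% ≤ 43%; LTV 57.1% ≤ 100%; employment 87 ≥ 24 mo → qualifies.
Product B: score 698 ≥ 680; DTI 41.9% ≤ 43%; LTV 57.1% ≤ 80%; reserves 12.5 ≥ 3 mo → qualifies.
Product C: score 698 ≥ 680; DTI 41.9% ≤ 43%; LTV 57.1% ≤ 97% → qualifies.
Qualifying: Product A, Product B, Product C. Lowest rate is 5.02% → Product A.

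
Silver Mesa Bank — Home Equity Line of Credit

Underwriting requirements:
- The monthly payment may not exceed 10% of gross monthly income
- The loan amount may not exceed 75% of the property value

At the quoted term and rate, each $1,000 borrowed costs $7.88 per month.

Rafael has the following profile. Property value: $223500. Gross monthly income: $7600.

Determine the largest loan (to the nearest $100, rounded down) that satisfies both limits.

Payment cap: 10% × $7,600 = $760/month.
At $7.88 per $1,000, that supports 760/7.88 × 1,000 ≈ $96,446 → $96,400.
LTV cap: 75% × $223,500 = $167,625 → $167,600.
Binding constraint: payment-to-income.

$96,400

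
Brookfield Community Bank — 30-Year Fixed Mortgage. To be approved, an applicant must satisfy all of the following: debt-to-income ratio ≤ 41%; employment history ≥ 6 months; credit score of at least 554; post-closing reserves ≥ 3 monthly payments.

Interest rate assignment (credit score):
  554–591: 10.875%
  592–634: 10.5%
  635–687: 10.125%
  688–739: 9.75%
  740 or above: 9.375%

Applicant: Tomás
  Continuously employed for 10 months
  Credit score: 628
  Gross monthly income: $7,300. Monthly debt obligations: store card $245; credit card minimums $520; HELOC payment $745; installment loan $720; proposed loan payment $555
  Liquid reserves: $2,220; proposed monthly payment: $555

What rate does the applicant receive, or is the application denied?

Credit score 628 ≥ 554 (meets minimum)
Employment 10 ≥ 6 months
Reserves: 2,220 ÷ 555 = 4.0 months (meets 3-month minimum)
Total monthly debts = (245 + 520 + 745 + 720 + 555) = 2,785. Debt-to-income = 2,785/7,300 = 38.2% — meets 41% limit
All requirements met. Score 628 falls in the 592–634 tier → 10.5%.

Approved at 10.5%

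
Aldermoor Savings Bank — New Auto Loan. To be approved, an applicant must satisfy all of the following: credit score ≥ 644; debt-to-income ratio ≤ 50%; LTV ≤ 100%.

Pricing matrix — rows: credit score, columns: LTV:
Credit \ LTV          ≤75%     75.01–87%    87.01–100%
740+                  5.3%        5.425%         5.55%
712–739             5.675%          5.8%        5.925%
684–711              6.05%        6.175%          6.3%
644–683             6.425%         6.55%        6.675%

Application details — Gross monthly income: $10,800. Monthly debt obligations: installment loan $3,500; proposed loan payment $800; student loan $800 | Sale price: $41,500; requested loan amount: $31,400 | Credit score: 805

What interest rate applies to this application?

5.425%

Credit score 805 ≥ 644; Total monthly debts = (3,500 + 800 + 800) = 5,100. DTI = 5,100/10,800 = 47.2% ≤ 50%
LTV: 31,400 ÷ 41,500 = 75.7%, within 100% cap
Row: 805 falls in 740+. Column: 75.7% falls in 75.01–87%. Rate = 5.425%.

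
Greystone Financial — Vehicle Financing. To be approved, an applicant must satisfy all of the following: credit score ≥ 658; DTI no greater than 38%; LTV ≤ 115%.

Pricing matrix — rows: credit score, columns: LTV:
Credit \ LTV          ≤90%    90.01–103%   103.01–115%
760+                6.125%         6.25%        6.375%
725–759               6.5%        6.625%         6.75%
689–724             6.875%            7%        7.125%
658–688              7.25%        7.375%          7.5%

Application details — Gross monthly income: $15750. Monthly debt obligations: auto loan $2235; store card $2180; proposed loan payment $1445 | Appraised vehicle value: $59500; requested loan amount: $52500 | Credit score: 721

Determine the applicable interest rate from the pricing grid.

Credit score 721 ≥ 658; Total monthly debts = (2,235 + 2,180 + 1,445) = 5,860. Debt-to-income = 5,860/15,750 = 37.2% — meets 38% limit
LTV: 52,500 ÷ 59,500 = 88.2%, within 115% cap
Score 721 is in the 689–724 band; LTV 88.2% is in the ≤90% band → 6.875%.

6.875%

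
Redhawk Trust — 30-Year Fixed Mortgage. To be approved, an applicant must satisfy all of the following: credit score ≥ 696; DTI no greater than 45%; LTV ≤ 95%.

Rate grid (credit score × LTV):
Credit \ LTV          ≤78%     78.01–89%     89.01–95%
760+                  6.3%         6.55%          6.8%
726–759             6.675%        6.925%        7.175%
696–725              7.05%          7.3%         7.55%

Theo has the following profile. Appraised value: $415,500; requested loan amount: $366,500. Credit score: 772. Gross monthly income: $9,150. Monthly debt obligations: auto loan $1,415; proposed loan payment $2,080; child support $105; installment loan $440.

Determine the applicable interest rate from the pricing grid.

6.55%

Credit score 772 ≥ 696; Total monthly debts = (1,415 + 2,080 + 105 + 440) = 4,040. Debt-to-income = 4,040/9,150 = 44.2% — meets 45% limit
Loan-to-value = 366,500/415,500 = 88.2% — pass (95% max)
Score 772 is in the 760+ band; LTV 88.2% is in the 78.01–89% band → 6.55%.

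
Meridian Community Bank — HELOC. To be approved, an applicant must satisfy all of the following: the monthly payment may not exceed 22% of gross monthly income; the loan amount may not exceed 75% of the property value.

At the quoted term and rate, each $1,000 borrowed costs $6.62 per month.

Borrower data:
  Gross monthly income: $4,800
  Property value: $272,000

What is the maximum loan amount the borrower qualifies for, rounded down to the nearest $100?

Payment cap: 22% × $4,800 = $1,056/month.
At $6.62 per $1,000, that supports 1,056/6.62 × 1,000 ≈ $159,516 → $159,500.
LTV cap: 75% × $272,000 = $204,000 → $204,000.
Binding constraint: payment-to-income.

$159,500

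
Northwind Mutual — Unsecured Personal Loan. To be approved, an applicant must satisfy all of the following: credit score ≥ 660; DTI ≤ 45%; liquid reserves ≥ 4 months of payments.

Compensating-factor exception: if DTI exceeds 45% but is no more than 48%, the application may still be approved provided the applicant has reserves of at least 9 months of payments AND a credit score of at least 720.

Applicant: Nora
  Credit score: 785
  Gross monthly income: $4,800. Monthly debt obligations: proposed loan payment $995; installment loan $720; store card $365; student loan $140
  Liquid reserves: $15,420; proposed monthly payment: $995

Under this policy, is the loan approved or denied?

Credit score 785 ≥ 660 (meets base)
Total debts = (995 + 720 + 365 + 140) = 2,220. DTI: 2,220 ÷ 4,800 = 46.2%, over the 45% base limit.
Liquid reserves cover 15,420/995 = 15.5 months — ≥ 4 required
46.2% falls in the override range (45%–48%), so the compensating-factor test applies.
Override check — reserves: 15.5 mo (ok); score: 785 (ok).
Both override conditions satisfied; DTI exception granted.

Approved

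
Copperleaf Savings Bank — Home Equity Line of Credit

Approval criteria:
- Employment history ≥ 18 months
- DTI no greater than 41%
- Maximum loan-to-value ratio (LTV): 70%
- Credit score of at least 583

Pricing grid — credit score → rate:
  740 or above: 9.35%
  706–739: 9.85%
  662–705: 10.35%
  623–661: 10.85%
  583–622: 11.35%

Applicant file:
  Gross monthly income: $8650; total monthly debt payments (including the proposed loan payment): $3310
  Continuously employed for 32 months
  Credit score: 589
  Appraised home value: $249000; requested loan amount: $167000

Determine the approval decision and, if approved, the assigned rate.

Approved at 11.35%

Credit score 589 ≥ 583 (meets minimum)
Employment 32 ≥ 18 months
DTI = 3,310/8,650 = 38.3% ≤ 41%
LTV: 167,000 ÷ 249,000 = 67.1%, within 70% cap
All requirements met. Score 589 falls in the 583–622 tier → 11.35%.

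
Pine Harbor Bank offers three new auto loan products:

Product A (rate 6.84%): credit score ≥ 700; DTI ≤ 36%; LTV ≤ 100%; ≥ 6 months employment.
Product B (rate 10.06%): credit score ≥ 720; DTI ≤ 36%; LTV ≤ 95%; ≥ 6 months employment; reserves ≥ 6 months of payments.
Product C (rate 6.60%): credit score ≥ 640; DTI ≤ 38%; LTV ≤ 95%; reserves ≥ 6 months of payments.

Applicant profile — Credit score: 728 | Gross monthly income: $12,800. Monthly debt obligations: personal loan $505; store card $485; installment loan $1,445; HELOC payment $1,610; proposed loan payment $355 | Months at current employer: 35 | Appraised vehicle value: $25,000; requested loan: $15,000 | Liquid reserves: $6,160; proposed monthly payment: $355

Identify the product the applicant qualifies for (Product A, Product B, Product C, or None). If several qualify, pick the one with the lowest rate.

Total debts = (505 + 485 + 1,445 + 1,610 + 355) = 4,400; DTI = 4,400/12,800 = 34.4%.
LTV = 15,000/25,000 = 60%.
Reserves = 6,160/355 = 17.4 months.
Product A: score 728 ≥ 700; DTI 34.4% ≤ 36%; LTV 60% ≤ 100%; employment 35 ≥ 6 mo → qualifies.
Product B: score 728 ≥ 720; DTI 34.4% ≤ 36%; LTV 60% ≤ 95%; employment 35 ≥ 6 mo; reserves 17.4 ≥ 6 mo → qualifies.
Product C: score 728 ≥ 640; DTI 34.4% ≤ 38%; LTV 60% ≤ 95%; reserves 17.4 ≥ 6 mo → qualifies.
Qualifying: Product A, Product B, Product C. Lowest rate is 6.60% → Product C.

Product C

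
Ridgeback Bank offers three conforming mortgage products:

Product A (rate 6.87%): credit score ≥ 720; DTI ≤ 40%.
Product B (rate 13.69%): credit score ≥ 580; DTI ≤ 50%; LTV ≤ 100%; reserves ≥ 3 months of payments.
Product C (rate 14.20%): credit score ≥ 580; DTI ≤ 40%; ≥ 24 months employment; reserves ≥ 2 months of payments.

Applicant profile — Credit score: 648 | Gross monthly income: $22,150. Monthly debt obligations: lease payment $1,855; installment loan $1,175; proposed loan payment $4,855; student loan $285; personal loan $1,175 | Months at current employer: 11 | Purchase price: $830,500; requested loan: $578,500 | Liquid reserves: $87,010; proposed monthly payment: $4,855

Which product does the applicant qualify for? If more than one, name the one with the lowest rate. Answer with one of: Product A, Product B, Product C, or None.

Product B

Total debts = (1,855 + 1,175 + 4,855 + 285 + 1,175) = 9,345; DTI = 9,345/22,150 = 42.2%.
LTV = 578,500/830,500 = 69.7%.
Reserves = 87,010/4,855 = 17.9 months.
Product A: score 648 < 720; DTI 42.2% > 40% → does not qualify.
Product B: score 648 ≥ 580; DTI 42.2% ≤ 50%; LTV 69.7% ≤ 100%; reserves 17.9 ≥ 3 mo → qualifies.
Product C: score 648 ≥ 580; DTI 42.2% > 40%; employment 11 < 24 mo; reserves 17.9 ≥ 2 mo → does not qualify.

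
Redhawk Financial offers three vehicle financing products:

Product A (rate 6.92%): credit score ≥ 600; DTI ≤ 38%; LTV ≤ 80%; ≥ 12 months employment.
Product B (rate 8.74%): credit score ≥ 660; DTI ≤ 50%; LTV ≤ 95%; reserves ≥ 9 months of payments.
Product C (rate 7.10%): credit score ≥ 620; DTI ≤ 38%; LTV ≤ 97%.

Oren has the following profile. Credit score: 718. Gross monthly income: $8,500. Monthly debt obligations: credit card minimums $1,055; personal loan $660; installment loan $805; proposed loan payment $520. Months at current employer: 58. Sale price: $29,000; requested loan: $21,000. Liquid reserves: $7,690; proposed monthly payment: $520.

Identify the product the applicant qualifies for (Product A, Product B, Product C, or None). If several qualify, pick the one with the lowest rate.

Total debts = (1,055 + 660 + 805 + 520) = 3,040; DTI = 3,040/8,500 = 35.8%.
LTV = 21,000/29,000 = 72.4%.
Reserves = 7,690/520 = 14.8 months.
Product A: score 718 ≥ 600; DTI 35.8% ≤ 38%; LTV 72.4% ≤ 80%; employment 58 ≥ 12 mo → qualifies.
Product B: score 718 ≥ 660; DTI 35.8% ≤ 50%; LTV 72.4% ≤ 95%; reserves 14.8 ≥ 9 mo → qualifies.
Product C: score 718 ≥ 620; DTI 35.8% ≤ 38%; LTV 72.4% ≤ 97% → qualifies.
Qualifying: Product A, Product B, Product C. Lowest rate is 6.92% → Product A.

Product A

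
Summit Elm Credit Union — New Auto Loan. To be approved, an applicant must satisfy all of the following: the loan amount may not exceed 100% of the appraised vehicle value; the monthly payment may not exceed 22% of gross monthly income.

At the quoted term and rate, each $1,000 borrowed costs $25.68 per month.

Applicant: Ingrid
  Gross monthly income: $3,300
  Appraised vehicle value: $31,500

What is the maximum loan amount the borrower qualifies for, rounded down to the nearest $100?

$28,200

Payment cap: 22% × $3,300 = $726/month.
At $25.68 per $1,000, that supports 726/25.68 × 1,000 ≈ $28,271 → $28,200.
LTV cap: 100% × $31,500 = $31,500 → $31,500.
Binding constraint: payment-to-income.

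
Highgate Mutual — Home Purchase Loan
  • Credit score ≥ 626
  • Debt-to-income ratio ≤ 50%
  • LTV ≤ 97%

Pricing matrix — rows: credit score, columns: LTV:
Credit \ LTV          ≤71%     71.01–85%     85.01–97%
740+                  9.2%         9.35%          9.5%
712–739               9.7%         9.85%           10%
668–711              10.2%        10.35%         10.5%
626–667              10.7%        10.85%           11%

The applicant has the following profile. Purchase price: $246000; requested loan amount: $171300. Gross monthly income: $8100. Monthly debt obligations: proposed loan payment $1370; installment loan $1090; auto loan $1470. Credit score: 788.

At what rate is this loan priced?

9.2%

Credit score 788 ≥ 626; Total monthly debts = (1,370 + 1,090 + 1,470) = 3,930. DTI: 3,930 ÷ 8,100 = 48.5%, within the 50% cap
Loan-to-value = 171,300/246,000 = 69.6% — pass (97% max)
Row: 788 falls in 740+. Column: 69.6% falls in ≤71%. Rate = 9.2%.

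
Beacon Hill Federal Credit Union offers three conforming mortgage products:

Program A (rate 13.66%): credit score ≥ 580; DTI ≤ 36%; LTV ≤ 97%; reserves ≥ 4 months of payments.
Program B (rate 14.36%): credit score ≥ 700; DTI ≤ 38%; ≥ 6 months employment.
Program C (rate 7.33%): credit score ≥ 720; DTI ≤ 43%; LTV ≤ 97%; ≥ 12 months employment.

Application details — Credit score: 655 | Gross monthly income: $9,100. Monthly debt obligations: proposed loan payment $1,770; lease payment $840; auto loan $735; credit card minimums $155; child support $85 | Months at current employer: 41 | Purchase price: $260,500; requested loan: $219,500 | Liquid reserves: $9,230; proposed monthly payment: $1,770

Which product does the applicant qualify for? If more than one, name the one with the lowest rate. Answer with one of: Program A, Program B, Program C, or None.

Total debts = (1,770 + 840 + 735 + 155 + 85) = 3,585; DTI = 3,585/9,100 = 39.4%.
LTV = 219,500/260,500 = 84.3%.
Reserves = 9,230/1,770 = 5.2 months.
Program A: score 655 ≥ 580; DTI 39.4% > 36%; LTV 84.3% ≤ 97%; reserves 5.2 ≥ 4 mo → does not qualify.
Program B: score 655 < 700; DTI 39.4% > 38%; employment 41 ≥ 6 mo → does not qualify.
Program C: score 655 < 720; DTI 39.4% ≤ 43%; LTV 84.3% ≤ 97%; employment 41 ≥ 12 mo → does not qualify.

None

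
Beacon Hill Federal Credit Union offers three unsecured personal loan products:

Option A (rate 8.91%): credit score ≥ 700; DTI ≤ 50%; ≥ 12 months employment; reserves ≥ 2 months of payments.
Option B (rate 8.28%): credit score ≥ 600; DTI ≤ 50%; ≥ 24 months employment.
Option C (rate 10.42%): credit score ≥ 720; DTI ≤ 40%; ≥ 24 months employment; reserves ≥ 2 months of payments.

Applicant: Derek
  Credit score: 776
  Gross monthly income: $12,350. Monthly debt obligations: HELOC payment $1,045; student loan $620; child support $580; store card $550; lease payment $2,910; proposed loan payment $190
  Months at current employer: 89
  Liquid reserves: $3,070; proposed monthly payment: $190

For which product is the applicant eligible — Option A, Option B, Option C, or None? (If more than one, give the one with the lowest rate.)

Total debts = (1,045 + 620 + 580 + 550 + 2,910 + 190) = 5,895; DTI = 5,895/12,350 = 47.7%.
Reserves = 3,070/190 = 16.2 months.
Option A: score 776 ≥ 700; DTI 47.7% ≤ 50%; employment 89 ≥ 12 mo; reserves 16.2 ≥ 2 mo → qualifies.
Option B: score 776 ≥ 600; DTI 47.7% ≤ 50%; employment 89 ≥ 24 mo → qualifies.
Option C: score 776 ≥ 720; DTI 47.7% > 40%; employment 89 ≥ 24 mo; reserves 16.2 ≥ 2 mo → does not qualify.
Qualifying: Option A, Option B. Lowest rate is 8.28% → Option B.

Option B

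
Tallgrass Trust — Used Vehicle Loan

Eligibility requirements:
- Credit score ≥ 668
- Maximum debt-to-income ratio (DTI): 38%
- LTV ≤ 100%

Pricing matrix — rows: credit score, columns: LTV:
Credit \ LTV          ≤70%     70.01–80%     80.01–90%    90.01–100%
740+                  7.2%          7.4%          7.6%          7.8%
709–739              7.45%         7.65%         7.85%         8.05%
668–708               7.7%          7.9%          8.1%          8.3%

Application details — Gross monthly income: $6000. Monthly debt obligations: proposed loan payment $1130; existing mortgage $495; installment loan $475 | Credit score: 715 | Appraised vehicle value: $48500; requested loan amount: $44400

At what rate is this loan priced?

8.05%

Credit score 715 ≥ 668; Total monthly debts = (1,130 + 495 + 475) = 2,100. DTI = 2,100/6,000 = 35% ≤ 38%
LTV: 44,400 ÷ 48,500 = 91.5%, within 100% cap
Credit 715 → row 709–739; LTV 91.5% → column 90.01–100%. Grid cell → 8.05%.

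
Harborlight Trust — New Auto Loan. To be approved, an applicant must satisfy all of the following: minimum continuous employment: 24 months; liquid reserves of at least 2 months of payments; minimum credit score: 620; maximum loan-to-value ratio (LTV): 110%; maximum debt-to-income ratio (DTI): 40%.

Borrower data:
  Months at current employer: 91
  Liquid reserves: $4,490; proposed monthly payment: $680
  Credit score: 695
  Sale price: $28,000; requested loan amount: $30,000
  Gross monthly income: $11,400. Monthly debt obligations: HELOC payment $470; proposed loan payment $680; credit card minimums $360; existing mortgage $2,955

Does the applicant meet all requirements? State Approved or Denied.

Employment 91 ≥ 24 months
Liquid reserves cover 4,490/680 = 6.6 months — ≥ 2 required
Credit score 695 ≥ 620 (meets)
Loan-to-value = 30,000/28,000 = 107.1% — pass (110% max)
Total monthly debts = (470 + 680 + 360 + 2,955) = 4,465. Debt-to-income = 4,465/11,400 = 39.2% — meets 40% limit
All criteria satisfied.

Approved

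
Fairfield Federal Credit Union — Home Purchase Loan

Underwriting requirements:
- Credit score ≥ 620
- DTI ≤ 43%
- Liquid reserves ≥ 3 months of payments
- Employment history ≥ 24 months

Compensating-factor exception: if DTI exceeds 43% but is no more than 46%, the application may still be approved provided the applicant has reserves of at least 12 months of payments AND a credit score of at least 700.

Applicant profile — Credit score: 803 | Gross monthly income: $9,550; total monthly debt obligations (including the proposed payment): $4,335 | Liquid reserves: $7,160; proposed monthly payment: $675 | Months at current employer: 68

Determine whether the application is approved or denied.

Credit score 803 ≥ 620 (meets base)
DTI: 4,335 ÷ 9,550 = 45.4%, over the 43% base limit.
Reserves = 7,160/675 = 10.6 months ≥ 3
Employment 68 ≥ 24 months
45.4% falls in the override range (43%–46%), so the compensating-factor test applies.
Reserves 10.6 < 12 months; credit score 803 ≥ 700.
Compensating-factor requirement not fully met.

Denied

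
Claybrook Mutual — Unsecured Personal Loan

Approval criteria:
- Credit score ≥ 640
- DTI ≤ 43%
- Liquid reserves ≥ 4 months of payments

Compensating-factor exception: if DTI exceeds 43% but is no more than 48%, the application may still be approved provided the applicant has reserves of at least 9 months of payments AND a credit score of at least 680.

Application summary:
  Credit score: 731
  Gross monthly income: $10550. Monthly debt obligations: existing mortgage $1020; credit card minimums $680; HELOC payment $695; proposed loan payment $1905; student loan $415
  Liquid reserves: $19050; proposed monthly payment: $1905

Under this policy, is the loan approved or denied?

Approved

Credit score 731 ≥ 640 (meets base)
Total debts = (1,020 + 680 + 695 + 1,905 + 415) = 4,715. DTI: 4,715 ÷ 10,550 = 44.7%, over the 43% base limit.
Reserves = 19,050/1,905 = 10.0 months ≥ 4
DTI 44.7% is within the 43%–48% exception band; checking compensating factors.
Override check — reserves: 10.0 mo (ok); score: 731 (ok).
Both override conditions satisfied; DTI exception granted.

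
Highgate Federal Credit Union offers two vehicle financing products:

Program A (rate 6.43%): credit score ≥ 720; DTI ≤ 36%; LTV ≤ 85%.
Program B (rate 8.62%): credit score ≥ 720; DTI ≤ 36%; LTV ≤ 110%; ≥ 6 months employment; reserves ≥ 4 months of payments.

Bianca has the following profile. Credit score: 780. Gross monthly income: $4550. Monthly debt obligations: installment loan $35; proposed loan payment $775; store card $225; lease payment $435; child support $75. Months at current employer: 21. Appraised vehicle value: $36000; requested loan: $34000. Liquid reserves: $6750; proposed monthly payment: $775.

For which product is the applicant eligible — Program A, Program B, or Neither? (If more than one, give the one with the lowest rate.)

Program B

Total debts = (35 + 775 + 225 + 435 + 75) = 1,545; DTI = 1,545/4,550 = 34%.
LTV = 34,000/36,000 = 94.4%.
Reserves = 6,750/775 = 8.7 months.
Program A: score 780 ≥ 720; DTI 34% ≤ 36%; LTV 94.4% > 85% → does not qualify.
Program B: score 780 ≥ 720; DTI 34% ≤ 36%; LTV 94.4% ≤ 110%; employment 21 ≥ 6 mo; reserves 8.7 ≥ 4 mo → qualifies.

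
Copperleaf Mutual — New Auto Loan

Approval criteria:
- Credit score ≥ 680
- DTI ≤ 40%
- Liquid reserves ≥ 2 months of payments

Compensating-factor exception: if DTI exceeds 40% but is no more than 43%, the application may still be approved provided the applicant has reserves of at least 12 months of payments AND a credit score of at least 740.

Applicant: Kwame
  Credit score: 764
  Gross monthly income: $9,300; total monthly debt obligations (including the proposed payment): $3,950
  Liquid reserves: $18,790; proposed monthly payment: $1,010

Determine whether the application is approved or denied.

Credit score 764 ≥ 680 (meets base)
DTI: 3,950 ÷ 9,300 = 42.5%, over the 40% base limit.
Liquid reserves cover 18,790/1,010 = 18.6 months — ≥ 2 required
DTI 42.5% is within the 40%–43% exception band; checking compensating factors.
Reserves 18.6 ≥ 12 months; credit score 764 ≥ 740.
Both compensating conditions met → exception applies.

Approved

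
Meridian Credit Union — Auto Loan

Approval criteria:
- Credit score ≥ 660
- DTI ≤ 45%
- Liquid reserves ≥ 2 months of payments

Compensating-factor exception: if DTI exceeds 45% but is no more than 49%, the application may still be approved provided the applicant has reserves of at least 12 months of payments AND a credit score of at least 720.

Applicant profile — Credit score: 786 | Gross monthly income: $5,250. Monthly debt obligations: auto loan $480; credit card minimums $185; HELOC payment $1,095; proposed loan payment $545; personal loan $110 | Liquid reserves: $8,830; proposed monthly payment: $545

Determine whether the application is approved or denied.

Approved

Credit score 786 ≥ 660 (meets base)
Total debts = (480 + 185 + 1,095 + 545 + 110) = 2,415. DTI = 2,415/5,250 = 46% > 45% — standard DTI limit exceeded.
Reserves: 8,830 ÷ 545 = 16.2 months (meets 2-month minimum)
DTI 46% is within the 45%–49% exception band; checking compensating factors.
Override check — reserves: 16.2 mo (ok); score: 786 (ok).
Both override conditions satisfied; DTI exception granted.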